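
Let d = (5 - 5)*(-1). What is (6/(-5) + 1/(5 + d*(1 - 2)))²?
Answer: 1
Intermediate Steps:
d = 0 (d = 0*(-1) = 0)
(6/(-5) + 1/(5 + d*(1 - 2)))² = (6/(-5) + 1/(5 + 0*(1 - 2)))² = (6*(-⅕) + 1/(5 + 0*(-1)))² = (-6/5 + 1/(5 + 0))² = (-6/5 + 1/5)² = (-6/5 + ⅕)² = (-1)² = 1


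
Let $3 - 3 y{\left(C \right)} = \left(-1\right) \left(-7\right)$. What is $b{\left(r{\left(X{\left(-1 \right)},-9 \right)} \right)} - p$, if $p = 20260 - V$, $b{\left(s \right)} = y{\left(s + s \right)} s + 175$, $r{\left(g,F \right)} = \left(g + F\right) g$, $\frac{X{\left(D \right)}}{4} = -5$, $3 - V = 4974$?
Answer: $- \frac{77488}{3} \approx -25829.0$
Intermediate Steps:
$V = -4971$ ($V = 3 - 4974 = -4971$)
$X{\left(D \right)} = -20$ ($X{\left(D \right)} = 4 \left(-5\right) = -20$)
$y{\left(C \right)} = - \frac{4}{3}$ ($y{\left(C \right)} = 1 - \frac{\left(-1\right) \left(-7\right)}{3} = 1 - \frac{7}{3} = - \frac{4}{3}$)
$r{\left(g,F \right)} = g \left(F + g\right)$ ($r{\left(g,F \right)} = \left(F + g\right) g = g \left(F + g\right)$)
$b{\left(s \right)} = 175 - \frac{4 s}{3}$ ($b{\left(s \right)} = - \frac{4 s}{3} + 175 = 175 - \frac{4 s}{3}$)
$p = 25231$ ($p = 20260 - -4971 = 20260 + 4971 = 25231$)
$b{\left(r{\left(X{\left(-1 \right)},-9 \right)} \right)} - p = \left(175 - \frac{4 \left(- 20 \left(-9 - 20\right)\right)}{3}\right) - 25231 = \left(175 - \frac{4 \left(\left(-20\right) \left(-29\right)\right)}{3}\right) - 25231 = \left(175 - \frac{2320}{3}\right) - 25231 = - \frac{1795}{3} - 25231 = - \frac{77488}{3}$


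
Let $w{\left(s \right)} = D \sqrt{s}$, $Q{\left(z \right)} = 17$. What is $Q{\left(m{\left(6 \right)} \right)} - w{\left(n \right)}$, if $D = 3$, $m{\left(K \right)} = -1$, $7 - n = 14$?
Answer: $17 - 3 i \sqrt{7} \approx 17.0 - 7.9373 i$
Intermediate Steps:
$n = -7$ ($n = 7 - 14 = -7$)
$w{\left(s \right)} = 3 \sqrt{s}$
$Q{\left(m{\left(6 \right)} \right)} - w{\left(n \right)} = 17 - 3 \sqrt{-7} = 17 - 3 i \sqrt{7}$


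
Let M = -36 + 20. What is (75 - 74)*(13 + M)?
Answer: -3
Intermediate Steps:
M = -16
(75 - 74)*(13 + M) = (75 - 74)*(13 - 16) = 1*(-3) = -3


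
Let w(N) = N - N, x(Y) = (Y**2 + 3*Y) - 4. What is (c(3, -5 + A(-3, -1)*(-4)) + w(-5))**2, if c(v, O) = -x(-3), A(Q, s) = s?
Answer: 16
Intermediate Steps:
x(Y) = -4 + Y**2 + 3*Y
c(v, O) = 4 (c(v, O) = -(-4 + (-3)**2 + 3*(-3)) = -(-4 + 9 - 9) = -1*(-4) = 4)
w(N) = 0
(c(3, -5 + A(-3, -1)*(-4)) + w(-5))**2 = (4 + 0)**2 = 4**2 = 16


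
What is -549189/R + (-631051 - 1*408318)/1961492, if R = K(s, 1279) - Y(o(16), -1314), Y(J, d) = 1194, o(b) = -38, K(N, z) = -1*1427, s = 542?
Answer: 1074505643839/5141070532 ≈ 209.00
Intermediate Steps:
K(N, z) = -1427
R = -2621 (R = -1427 - 1*1194 = -1427 - 1194 = -2621)
-549189/R + (-631051 - 1*408318)/1961492 = -549189/(-2621) + (-631051 - 1*408318)/1961492 = -549189*(-1/2621) + (-631051 - 408318)*(1/1961492) = 549189/2621 - 1039369*1/1961492 = 549189/2621 - 1039369/1961492 = 1074505643839/5141070532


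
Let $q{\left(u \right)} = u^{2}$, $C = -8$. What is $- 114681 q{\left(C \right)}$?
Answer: $-7339584$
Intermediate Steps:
$- 114681 q{\left(C \right)} = - 114681 \left(-8\right)^{2} = \left(-114681\right) 64 = -7339584$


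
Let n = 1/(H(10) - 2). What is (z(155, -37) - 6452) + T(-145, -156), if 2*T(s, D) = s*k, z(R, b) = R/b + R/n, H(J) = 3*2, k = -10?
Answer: -189114/37 ≈ -5111.2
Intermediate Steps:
H(J) = 6
n = ¼ (n = 1/(6 - 2) = 1/4 = ¼ ≈ 0.25000)
z(R, b) = 4*R + R/b (z(R, b) = R/b + R/(¼) = R/b + R*4 = R/b + 4*R = 4*R + R/b)
T(s, D) = -5*s (T(s, D) = (s*(-10))/2 = (-10*s)/2 = -5*s)
(z(155, -37) - 6452) + T(-145, -156) = ((4*155 + 155/(-37)) - 6452) - 5*(-145) = ((620 + 155*(-1/37)) - 6452) + 725 = ((620 - 155/37) - 6452) + 725 = (22785/37 - 6452) + 725 = -215939/37 + 725 = -189114/37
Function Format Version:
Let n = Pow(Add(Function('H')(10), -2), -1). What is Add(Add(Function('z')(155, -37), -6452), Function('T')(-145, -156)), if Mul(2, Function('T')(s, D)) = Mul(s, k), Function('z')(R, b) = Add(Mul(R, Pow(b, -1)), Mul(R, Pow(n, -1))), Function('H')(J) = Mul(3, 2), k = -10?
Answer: Rational(-189114, 37) ≈ -5111.2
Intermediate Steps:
Function('H')(J) = 6
n = Rational(1, 4) (n = Pow(Add(6, -2), -1) = Pow(4, -1) = Rational(1, 4) ≈ 0.25000)
Function('z')(R, b) = Add(Mul(4, R), Mul(R, Pow(b, -1))) (Function('z')(R, b) = Add(Mul(R, Pow(b, -1)), Mul(R, Pow(Rational(1, 4), -1))) = Add(Mul(R, Pow(b, -1)), Mul(R, 4)) = Add(Mul(R, Pow(b, -1)), Mul(4, R)) = Add(Mul(4, R), Mul(R, Pow(b, -1))))
Function('T')(s, D) = Mul(-5, s) (Function('T')(s, D) = Mul(Rational(1, 2), Mul(s, -10)) = Mul(Rational(1, 2), Mul(-10, s)) = Mul(-5, s))
Add(Add(Function('z')(155, -37), -6452), Function('T')(-145, -156)) = Add(Add(Add(Mul(4, 155), Mul(155, Pow(-37, -1))), -6452), Mul(-5, -145)) = Add(Add(Add(620, Mul(155, Rational(-1, 37))), -6452), 725) = Add(Add(Add(620, Rational(-155, 37)), -6452), 725) = Add(Add(Rational(22785, 37), -6452), 725) = Add(Rational(-215939, 37), 725) = Rational(-189114, 37)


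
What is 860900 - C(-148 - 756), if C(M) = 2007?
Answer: 858893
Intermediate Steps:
860900 - C(-148 - 756) = 860900 - 1*2007 = 860900 - 2007 = 858893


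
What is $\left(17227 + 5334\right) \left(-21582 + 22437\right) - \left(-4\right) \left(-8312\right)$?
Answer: $19256407$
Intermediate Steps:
$\left(17227 + 5334\right) \left(-21582 + 22437\right) - \left(-4\right) \left(-8312\right) = 22561 \cdot 855 - 33248 = 19289655 - 33248 = 19256407$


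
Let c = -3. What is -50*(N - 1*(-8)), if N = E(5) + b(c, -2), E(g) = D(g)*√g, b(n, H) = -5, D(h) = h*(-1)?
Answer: -150 + 250*√5 ≈ 409.02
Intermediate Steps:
D(h) = -h
E(g) = -g^(3/2) (E(g) = (-g)*√g = -g^(3/2))
N = -5 - 5*√5 (N = -5^(3/2) - 5 = -5*√5 - 5 = -5 - 5*√5 ≈ -16.180)
-50*(N - 1*(-8)) = -50*((-5 - 5*√5) - 1*(-8)) = -50*((-5 - 5*√5) + 8) = -50*(3 - 5*√5) = -150 + 250*√5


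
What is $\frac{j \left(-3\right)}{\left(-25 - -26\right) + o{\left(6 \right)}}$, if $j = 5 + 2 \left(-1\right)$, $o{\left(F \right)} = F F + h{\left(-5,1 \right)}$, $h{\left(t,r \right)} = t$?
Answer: $- \frac{9}{32} \approx -0.28125$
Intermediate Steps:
$o{\left(F \right)} = -5 + F^{2}$ ($o{\left(F \right)} = F F - 5 = F^{2} - 5 = -5 + F^{2}$)
$j = 3$ ($j = 5 - 2 = 3$)
$\frac{j \left(-3\right)}{\left(-25 - -26\right) + o{\left(6 \right)}} = \frac{3 \left(-3\right)}{\left(-25 - -26\right) - \left(5 - 6^{2}\right)} = - \frac{9}{\left(-25 + 26\right) + \left(-5 + 36\right)} = - \frac{9}{1 + 31} = - \frac{9}{32}$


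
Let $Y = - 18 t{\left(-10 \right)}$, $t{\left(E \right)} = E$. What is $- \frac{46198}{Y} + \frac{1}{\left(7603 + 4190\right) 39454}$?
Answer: $- \frac{895627193924}{3489607665} \approx -256.66$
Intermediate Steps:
$Y = 180$ ($Y = \left(-18\right) \left(-10\right) = 180$)
$- \frac{46198}{Y} + \frac{1}{\left(7603 + 4190\right) 39454} = - \frac{46198}{180} + \frac{1}{\left(7603 + 4190\right) 39454} = \left(-46198\right) \frac{1}{180} + \frac{1}{11793} \cdot \frac{1}{39454} = - \frac{23099}{90} + \frac{1}{11793} \cdot \frac{1}{39454} = - \frac{23099}{90} + \frac{1}{465281022} = - \frac{895627193924}{3489607665}$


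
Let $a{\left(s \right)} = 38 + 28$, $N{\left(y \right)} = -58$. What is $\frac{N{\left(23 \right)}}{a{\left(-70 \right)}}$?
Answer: $- \frac{29}{33} \approx -0.87879$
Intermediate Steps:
$a{\left(s \right)} = 66$
$\frac{N{\left(23 \right)}}{a{\left(-70 \right)}} = - \frac{58}{66} = \left(-58\right) \frac{1}{66} = - \frac{29}{33}$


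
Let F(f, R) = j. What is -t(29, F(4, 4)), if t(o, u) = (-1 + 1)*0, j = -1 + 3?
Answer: 0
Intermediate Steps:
j = 2
F(f, R) = 2
t(o, u) = 0 (t(o, u) = 0*0 = 0)
-t(29, F(4, 4)) = -1*0 = 0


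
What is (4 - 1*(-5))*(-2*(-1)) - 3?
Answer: 15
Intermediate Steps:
(4 - 1*(-5))*(-2*(-1)) - 3 = (4 + 5)*2 - 3 = 9*2 - 3 = 18 - 3 = 15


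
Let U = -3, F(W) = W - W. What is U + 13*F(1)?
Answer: -3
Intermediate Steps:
F(W) = 0
U + 13*F(1) = -3 + 13*0 = -3 + 0 = -3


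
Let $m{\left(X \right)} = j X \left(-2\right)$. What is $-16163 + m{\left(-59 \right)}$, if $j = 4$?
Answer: $-15691$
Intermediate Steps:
$m{\left(X \right)} = - 8 X$ ($m{\left(X \right)} = 4 X \left(-2\right) = - 8 X$)
$-16163 + m{\left(-59 \right)} = -16163 - -472 = -16163 + 472 = -15691$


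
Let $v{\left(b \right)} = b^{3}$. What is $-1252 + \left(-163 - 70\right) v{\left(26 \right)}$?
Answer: $-4096460$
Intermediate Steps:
$-1252 + \left(-163 - 70\right) v{\left(26 \right)} = -1252 + \left(-163 - 70\right) 26^{3} = -1252 + \left(-163 - 70\right) 17576 = -1252 - 4095208 = -4096460$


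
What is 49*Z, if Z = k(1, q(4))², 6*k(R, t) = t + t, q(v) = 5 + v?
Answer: 441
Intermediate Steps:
k(R, t) = t/3 (k(R, t) = (t + t)/6 = (2*t)/6 = t/3)
Z = 9 (Z = ((5 + 4)/3)² = ((⅓)*9)² = 3² = 9)
49*Z = 49*9 = 441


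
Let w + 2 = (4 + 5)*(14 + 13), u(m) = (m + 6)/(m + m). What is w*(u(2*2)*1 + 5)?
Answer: 6025/4 ≈ 1506.3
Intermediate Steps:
u(m) = (6 + m)/(2*m) (u(m) = (6 + m)/((2*m)) = (6 + m)*(1/(2*m)) = (6 + m)/(2*m))
w = 241 (w = -2 + (4 + 5)*(14 + 13) = -2 + 9*27 = -2 + 243 = 241)
w*(u(2*2)*1 + 5) = 241*(((6 + 2*2)/(2*((2*2))))*1 + 5) = 241*(((½)*(6 + 4)/4)*1 + 5) = 241*(((½)*(¼)*10)*1 + 5) = 241*((5/4)*1 + 5) = 241*(5/4 + 5) = 241*(25/4) = 6025/4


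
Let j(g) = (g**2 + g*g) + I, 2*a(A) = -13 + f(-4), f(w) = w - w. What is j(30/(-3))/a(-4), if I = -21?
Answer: -358/13 ≈ -27.538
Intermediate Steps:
f(w) = 0
a(A) = -13/2 (a(A) = (-13 + 0)/2 = (1/2)*(-13) = -13/2)
j(g) = -21 + 2*g**2 (j(g) = (g**2 + g*g) - 21 = (g**2 + g**2) - 21 = 2*g**2 - 21 = -21 + 2*g**2)
j(30/(-3))/a(-4) = (-21 + 2*(30/(-3))**2)/(-13/2) = (-21 + 2*(30*(-1/3))**2)*(-2/13) = (-21 + 2*(-10)**2)*(-2/13) = (-21 + 2*100)*(-2/13) = (-21 + 200)*(-2/13) = 179*(-2/13) = -358/13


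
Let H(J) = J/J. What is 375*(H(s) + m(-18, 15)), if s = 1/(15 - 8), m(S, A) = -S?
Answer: 7125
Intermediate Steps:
s = ⅐ (s = 1/7 = ⅐ ≈ 0.14286)
H(J) = 1
375*(H(s) + m(-18, 15)) = 375*(1 - 1*(-18)) = 375*(1 + 18) = 375*19 = 7125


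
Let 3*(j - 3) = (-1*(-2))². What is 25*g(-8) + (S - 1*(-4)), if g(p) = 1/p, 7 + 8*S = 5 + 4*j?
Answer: 67/24 ≈ 2.7917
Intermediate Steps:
j = 13/3 (j = 3 + (-1*(-2))²/3 = 3 + (⅓)*2² = 3 + (⅓)*4 = 3 + 4/3 = 13/3 ≈ 4.3333)
S = 23/12 (S = -7/8 + (5 + 4*(13/3))/8 = -7/8 + (5 + 52/3)/8 = -7/8 + (⅛)*(67/3) = -7/8 + 67/24 = 23/12 ≈ 1.9167)
25*g(-8) + (S - 1*(-4)) = 25/(-8) + (23/12 - 1*(-4)) = 25*(-⅛) + (23/12 + 4) = -25/8 + 71/12 = 67/24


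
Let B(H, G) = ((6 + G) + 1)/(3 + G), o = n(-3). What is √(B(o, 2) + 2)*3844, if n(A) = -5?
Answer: 3844*√95/5 ≈ 7493.3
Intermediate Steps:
o = -5
B(H, G) = (7 + G)/(3 + G)
√(B(o, 2) + 2)*3844 = √((7 + 2)/(3 + 2) + 2)*3844 = √(9/5 + 2)*3844 = √(19/5)*3844 = (√95/5)*3844 = 3844*√95/5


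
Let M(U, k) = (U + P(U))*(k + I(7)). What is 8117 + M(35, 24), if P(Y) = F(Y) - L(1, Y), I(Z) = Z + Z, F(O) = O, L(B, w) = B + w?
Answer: 9409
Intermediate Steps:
I(Z) = 2*Z
P(Y) = -1 (P(Y) = Y - (1 + Y) = Y + (-1 - Y) = -1)
M(U, k) = (-1 + U)*(14 + k) (M(U, k) = (U - 1)*(k + 2*7) = (-1 + U)*(k + 14) = (-1 + U)*(14 + k))
8117 + M(35, 24) = 8117 + (-14 - 1*24 + 14*35 + 35*24) = 8117 + (-14 - 24 + 490 + 840) = 8117 + 1292 = 9409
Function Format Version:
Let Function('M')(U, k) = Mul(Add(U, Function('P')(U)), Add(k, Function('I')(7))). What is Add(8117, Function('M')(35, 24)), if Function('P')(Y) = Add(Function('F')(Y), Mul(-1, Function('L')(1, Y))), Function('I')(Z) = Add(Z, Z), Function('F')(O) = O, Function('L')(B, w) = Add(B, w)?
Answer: 9409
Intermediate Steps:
Function('I')(Z) = Mul(2, Z)
Function('P')(Y) = -1 (Function('P')(Y) = Add(Y, Mul(-1, Add(1, Y))) = Add(Y, Add(-1, Mul(-1, Y))) = -1)
Function('M')(U, k) = Mul(Add(-1, U), Add(14, k)) (Function('M')(U, k) = Mul(Add(U, -1), Add(k, Mul(2, 7))) = Mul(Add(-1, U), Add(k, 14)) = Mul(Add(-1, U), Add(14, k)))
Add(8117, Function('M')(35, 24)) = Add(8117, Add(-14, Mul(-1, 24), Mul(14, 35), Mul(35, 24))) = Add(8117, Add(-14, -24, 490, 840)) = Add(8117, 1292) = 9409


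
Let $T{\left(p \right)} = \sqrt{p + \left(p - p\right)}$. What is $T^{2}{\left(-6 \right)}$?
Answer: $-6$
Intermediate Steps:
$T{\left(p \right)} = \sqrt{p}$ ($T{\left(p \right)} = \sqrt{p + 0} = \sqrt{p}$)
$T^{2}{\left(-6 \right)} = \left(\sqrt{-6}\right)^{2} = \left(i \sqrt{6}\right)^{2} = -6$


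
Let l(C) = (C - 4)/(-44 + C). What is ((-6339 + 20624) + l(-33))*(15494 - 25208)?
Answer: -10685225148/77 ≈ -1.3877e+8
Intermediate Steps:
l(C) = (-4 + C)/(-44 + C)
((-6339 + 20624) + l(-33))*(15494 - 25208) = ((-6339 + 20624) + (-4 - 33)/(-44 - 33))*(15494 - 25208) = (14285 - 37/(-77))*(-9714) = (14285 - 1/77*(-37))*(-9714) = (14285 + 37/77)*(-9714) = (1099982/77)*(-9714) = -10685225148/77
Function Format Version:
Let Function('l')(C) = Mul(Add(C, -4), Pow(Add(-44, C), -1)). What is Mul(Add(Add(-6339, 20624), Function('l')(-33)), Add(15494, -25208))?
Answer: Rational(-10685225148, 77) ≈ -1.3877e+8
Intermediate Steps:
Function('l')(C) = Mul(Pow(Add(-44, C), -1), Add(-4, C)) (Function('l')(C) = Mul(Add(-4, C), Pow(Add(-44, C), -1)) = Mul(Pow(Add(-44, C), -1), Add(-4, C)))
Mul(Add(Add(-6339, 20624), Function('l')(-33)), Add(15494, -25208)) = Mul(Add(Add(-6339, 20624), Mul(Pow(Add(-44, -33), -1), Add(-4, -33))), Add(15494, -25208)) = Mul(Add(14285, Mul(Pow(-77, -1), -37)), -9714) = Mul(Add(14285, Mul(Rational(-1, 77), -37)), -9714) = Mul(Add(14285, Rational(37, 77)), -9714) = Mul(Rational(1099982, 77), -9714) = Rational(-10685225148, 77)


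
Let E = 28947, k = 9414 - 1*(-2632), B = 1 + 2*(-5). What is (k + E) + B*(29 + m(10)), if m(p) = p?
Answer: 40642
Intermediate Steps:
B = -9 (B = 1 - 10 = -9)
k = 12046 (k = 9414 + 2632 = 12046)
(k + E) + B*(29 + m(10)) = (12046 + 28947) - 9*(29 + 10) = 40993 - 9*39 = 40993 - 351 = 40642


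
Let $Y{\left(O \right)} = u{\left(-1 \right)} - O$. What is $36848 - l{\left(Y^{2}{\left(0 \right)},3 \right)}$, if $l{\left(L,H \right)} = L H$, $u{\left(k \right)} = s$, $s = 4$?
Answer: $36800$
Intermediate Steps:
$u{\left(k \right)} = 4$
$Y{\left(O \right)} = 4 - O$
$l{\left(L,H \right)} = H L$
$36848 - l{\left(Y^{2}{\left(0 \right)},3 \right)} = 36848 - 3 \left(4 - 0\right)^{2} = 36848 - 3 \left(4 + 0\right)^{2} = 36848 - 3 \cdot 4^{2} = 36848 - 3 \cdot 16 = 36848 - 48 = 36800$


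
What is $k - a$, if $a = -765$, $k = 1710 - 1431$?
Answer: $1044$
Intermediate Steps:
$k = 279$
$k - a = 279 - -765 = 279 + 765 = 1044$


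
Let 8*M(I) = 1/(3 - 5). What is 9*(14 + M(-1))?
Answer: 2007/16 ≈ 125.44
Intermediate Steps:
M(I) = -1/16 (M(I) = 1/(8*(3 - 5)) = (⅛)/(-2) = (⅛)*(-½) = -1/16)
9*(14 + M(-1)) = 9*(14 - 1/16) = 9*(223/16) = 2007/16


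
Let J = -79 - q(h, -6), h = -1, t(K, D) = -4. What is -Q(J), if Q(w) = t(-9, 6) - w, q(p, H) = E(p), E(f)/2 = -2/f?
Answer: -79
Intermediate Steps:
E(f) = -4/f (E(f) = 2*(-2/f) = -4/f)
q(p, H) = -4/p
J = -83 (J = -79 - (-4)/(-1) = -79 - (-4)*(-1) = -79 - 1*4 = -79 - 4 = -83)
Q(w) = -4 - w
-Q(J) = -(-4 - 1*(-83)) = -(-4 + 83) = -1*79 = -79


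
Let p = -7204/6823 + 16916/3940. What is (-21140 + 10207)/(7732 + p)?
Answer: -73476921115/51985862987 ≈ -1.4134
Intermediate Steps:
p = 21758527/6720655 (p = -7204*1/6823 + 16916*(1/3940) = -7204/6823 + 4229/985 = 21758527/6720655 ≈ 3.2376)
(-21140 + 10207)/(7732 + p) = (-21140 + 10207)/(7732 + 21758527/6720655) = -10933/51985862987/6720655 = -10933*6720655/51985862987 = -73476921115/51985862987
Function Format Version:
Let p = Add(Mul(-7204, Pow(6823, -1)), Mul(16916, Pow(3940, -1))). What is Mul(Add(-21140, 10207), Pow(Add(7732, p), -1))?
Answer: Rational(-73476921115, 51985862987) ≈ -1.4134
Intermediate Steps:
p = Rational(21758527, 6720655) (p = Add(Mul(-7204, Rational(1, 6823)), Mul(16916, Rational(1, 3940))) = Add(Rational(-7204, 6823), Rational(4229, 985)) = Rational(21758527, 6720655) ≈ 3.2376)
Mul(Add(-21140, 10207), Pow(Add(7732, p), -1)) = Mul(Add(-21140, 10207), Pow(Add(7732, Rational(21758527, 6720655)), -1)) = Mul(-10933, Pow(Rational(51985862987, 6720655), -1)) = Mul(-10933, Rational(6720655, 51985862987)) = Rational(-73476921115, 51985862987)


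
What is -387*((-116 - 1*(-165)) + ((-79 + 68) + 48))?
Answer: -33282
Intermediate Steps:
-387*((-116 - 1*(-165)) + ((-79 + 68) + 48)) = -387*((-116 + 165) + (-11 + 48)) = -387*(49 + 37) = -387*86 = -33282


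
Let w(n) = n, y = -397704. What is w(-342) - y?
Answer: 397362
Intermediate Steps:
w(-342) - y = -342 - 1*(-397704) = -342 + 397704 = 397362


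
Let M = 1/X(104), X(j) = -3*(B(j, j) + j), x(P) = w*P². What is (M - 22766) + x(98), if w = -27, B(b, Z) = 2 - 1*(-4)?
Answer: -93084421/330 ≈ -2.8207e+5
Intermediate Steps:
B(b, Z) = 6 (B(b, Z) = 2 + 4 = 6)
x(P) = -27*P²
X(j) = -18 - 3*j (X(j) = -3*(6 + j) = -18 - 3*j)
M = -1/330 (M = 1/(-18 - 3*104) = 1/(-18 - 312) = 1/(-330) = -1/330 ≈ -0.0030303)
(M - 22766) + x(98) = (-1/330 - 22766) - 27*98² = -7512781/330 - 27*9604 = -7512781/330 - 259308 = -93084421/330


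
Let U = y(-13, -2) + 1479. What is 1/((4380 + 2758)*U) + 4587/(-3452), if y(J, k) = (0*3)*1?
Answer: -24212711711/18221558052 ≈ -1.3288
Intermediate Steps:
y(J, k) = 0 (y(J, k) = 0*1 = 0)
U = 1479 (U = 0 + 1479 = 1479)
1/((4380 + 2758)*U) + 4587/(-3452) = 1/((4380 + 2758)*1479) + 4587/(-3452) = (1/1479)/7138 + 4587*(-1/3452) = (1/7138)*(1/1479) - 4587/3452 = 1/10557102 - 4587/3452 = -24212711711/18221558052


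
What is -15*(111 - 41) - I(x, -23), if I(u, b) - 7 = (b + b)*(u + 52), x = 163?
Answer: 8833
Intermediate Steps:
I(u, b) = 7 + 2*b*(52 + u) (I(u, b) = 7 + (b + b)*(u + 52) = 7 + (2*b)*(52 + u) = 7 + 2*b*(52 + u))
-15*(111 - 41) - I(x, -23) = -15*(111 - 41) - (7 + 104*(-23) + 2*(-23)*163) = -15*70 - (7 - 2392 - 7498) = -1050 - 1*(-9883) = -1050 + 9883 = 8833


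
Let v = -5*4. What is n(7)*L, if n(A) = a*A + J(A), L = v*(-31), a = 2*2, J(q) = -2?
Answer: 16120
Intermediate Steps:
a = 4
v = -20
L = 620 (L = -20*(-31) = 620)
n(A) = -2 + 4*A (n(A) = 4*A - 2 = -2 + 4*A)
n(7)*L = (-2 + 4*7)*620 = (-2 + 28)*620 = 26*620 = 16120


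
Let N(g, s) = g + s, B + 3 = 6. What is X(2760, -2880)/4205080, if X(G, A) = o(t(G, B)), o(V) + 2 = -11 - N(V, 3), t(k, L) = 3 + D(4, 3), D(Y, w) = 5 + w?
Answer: -27/4205080 ≈ -6.4208e-6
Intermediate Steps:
B = 3 (B = -3 + 6 = 3)
t(k, L) = 11 (t(k, L) = 3 + (5 + 3) = 3 + 8 = 11)
o(V) = -16 - V (o(V) = -2 + (-11 - (V + 3)) = -2 + (-11 - (3 + V)) = -2 + (-11 + (-3 - V)) = -2 + (-14 - V) = -16 - V)
X(G, A) = -27 (X(G, A) = -16 - 1*11 = -16 - 11 = -27)
X(2760, -2880)/4205080 = -27/4205080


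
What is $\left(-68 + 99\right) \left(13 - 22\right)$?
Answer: $-279$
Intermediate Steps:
$\left(-68 + 99\right) \left(13 - 22\right) = 31 \left(-9\right) = -279$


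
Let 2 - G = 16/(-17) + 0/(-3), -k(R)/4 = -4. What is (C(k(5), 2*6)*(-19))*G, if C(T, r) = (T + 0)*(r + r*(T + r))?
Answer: -5289600/17 ≈ -3.1115e+5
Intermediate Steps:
k(R) = 16 (k(R) = -4*(-4) = 16)
G = 50/17 (G = 2 - (16/(-17) + 0/(-3)) = 2 - (16*(-1/17) + 0*(-⅓)) = 2 - (-16/17 + 0) = 2 - 1*(-16/17) = 2 + 16/17 = 50/17 ≈ 2.9412)
C(T, r) = T*(r + r*(T + r))
(C(k(5), 2*6)*(-19))*G = ((16*(2*6)*(1 + 16 + 2*6))*(-19))*(50/17) = ((16*12*(1 + 16 + 12))*(-19))*(50/17) = ((16*12*29)*(-19))*(50/17) = (5568*(-19))*(50/17) = -105792*50/17 = -5289600/17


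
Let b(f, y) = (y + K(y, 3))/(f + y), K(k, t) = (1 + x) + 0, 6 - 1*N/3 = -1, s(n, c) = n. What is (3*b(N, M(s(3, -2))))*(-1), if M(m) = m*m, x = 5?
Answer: -3/2 ≈ -1.5000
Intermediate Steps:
N = 21 (N = 18 - 3*(-1) = 18 + 3 = 21)
M(m) = m²
K(k, t) = 6 (K(k, t) = (1 + 5) + 0 = 6 + 0 = 6)
b(f, y) = (6 + y)/(f + y) (b(f, y) = (y + 6)/(f + y) = (6 + y)/(f + y))
(3*b(N, M(s(3, -2))))*(-1) = (3*((6 + 3²)/(21 + 3²)))*(-1) = (3*((6 + 9)/(21 + 9)))*(-1) = (3*(15/30))*(-1) = (3*((1/30)*15))*(-1) = (3*(½))*(-1) = (3/2)*(-1) = -3/2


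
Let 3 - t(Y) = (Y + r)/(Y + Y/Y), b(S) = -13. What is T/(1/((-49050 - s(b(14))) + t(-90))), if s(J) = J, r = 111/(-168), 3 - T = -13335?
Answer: -1629840464577/2492 ≈ -6.5403e+8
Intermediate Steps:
T = 13338 (T = 3 - 1*(-13335) = 3 + 13335 = 13338)
r = -37/56 (r = 111*(-1/168) = -37/56 ≈ -0.66071)
t(Y) = 3 - (-37/56 + Y)/(1 + Y) (t(Y) = 3 - (Y - 37/56)/(Y + Y/Y) = 3 - (-37/56 + Y)/(Y + 1) = 3 - (-37/56 + Y)/(1 + Y))
T/(1/((-49050 - s(b(14))) + t(-90))) = 13338/(1/((-49050 - 1*(-13)) + (205 + 112*(-90))/(56*(1 - 90)))) = 13338/(1/((-49050 + 13) + (1/56)*(205 - 10080)/(-89))) = 13338/(1/(-49037 + (1/56)*(-1/89)*(-9875))) = 13338/(1/(-49037 + 9875/4984)) = 13338/(1/(-244390533/4984)) = 13338/(-4984/244390533) = 13338*(-244390533/4984) = -1629840464577/2492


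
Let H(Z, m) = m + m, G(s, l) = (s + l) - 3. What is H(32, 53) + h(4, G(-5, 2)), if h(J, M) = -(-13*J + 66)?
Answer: 92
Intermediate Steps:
G(s, l) = -3 + l + s (G(s, l) = (l + s) - 3 = -3 + l + s)
h(J, M) = -66 + 13*J (h(J, M) = -(66 - 13*J) = -66 + 13*J)
H(Z, m) = 2*m
H(32, 53) + h(4, G(-5, 2)) = 2*53 + (-66 + 13*4) = 106 + (-66 + 52) = 106 - 14 = 92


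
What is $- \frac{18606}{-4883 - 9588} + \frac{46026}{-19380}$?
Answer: $- \frac{50909661}{46741330} \approx -1.0892$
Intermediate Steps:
$- \frac{18606}{-4883 - 9588} + \frac{46026}{-19380} = - \frac{18606}{-14471} + 46026 \left(- \frac{1}{19380}\right) = \left(-18606\right) \left(- \frac{1}{14471}\right) - \frac{7671}{3230} = \frac{18606}{14471} - \frac{7671}{3230} = - \frac{50909661}{46741330}$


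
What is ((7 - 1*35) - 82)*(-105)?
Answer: 11550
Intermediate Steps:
((7 - 1*35) - 82)*(-105) = ((7 - 35) - 82)*(-105) = (-28 - 82)*(-105) = -110*(-105) = 11550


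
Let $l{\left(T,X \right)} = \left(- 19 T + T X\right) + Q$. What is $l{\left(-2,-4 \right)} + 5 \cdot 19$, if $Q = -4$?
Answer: $137$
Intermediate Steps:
$l{\left(T,X \right)} = -4 - 19 T + T X$ ($l{\left(T,X \right)} = \left(- 19 T + T X\right) - 4 = -4 - 19 T + T X$)
$l{\left(-2,-4 \right)} + 5 \cdot 19 = \left(-4 - -38 - -8\right) + 5 \cdot 19 = \left(-4 + 38 + 8\right) + 95 = 42 + 95 = 137$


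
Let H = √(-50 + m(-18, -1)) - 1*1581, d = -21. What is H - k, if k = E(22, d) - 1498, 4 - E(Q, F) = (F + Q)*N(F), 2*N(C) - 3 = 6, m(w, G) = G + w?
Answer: -165/2 + I*√69 ≈ -82.5 + 8.3066*I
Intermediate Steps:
N(C) = 9/2 (N(C) = 3/2 + (½)*6 = 3/2 + 3 = 9/2)
E(Q, F) = 4 - 9*F/2 - 9*Q/2 (E(Q, F) = 4 - (F + Q)*9/2 = 4 - (9*F/2 + 9*Q/2) = 4 + (-9*F/2 - 9*Q/2) = 4 - 9*F/2 - 9*Q/2)
H = -1581 + I*√69 (H = √(-50 + (-1 - 18)) - 1*1581 = √(-50 - 19) - 1581 = √(-69) - 1581 = I*√69 - 1581 = -1581 + I*√69 ≈ -1581.0 + 8.3066*I)
k = -2997/2 (k = (4 - 9/2*(-21) - 9/2*22) - 1498 = (4 + 189/2 - 99) - 1498 = -½ - 1498 = -2997/2 ≈ -1498.5)
H - k = (-1581 + I*√69) - 1*(-2997/2) = (-1581 + I*√69) + 2997/2 = -165/2 + I*√69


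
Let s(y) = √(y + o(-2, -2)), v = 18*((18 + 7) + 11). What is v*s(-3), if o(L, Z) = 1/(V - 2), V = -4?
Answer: 108*I*√114 ≈ 1153.1*I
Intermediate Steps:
v = 648 (v = 18*(25 + 11) = 18*36 = 648)
o(L, Z) = -⅙ (o(L, Z) = 1/(-4 - 2) = 1/(-6) = -⅙)
s(y) = √(-⅙ + y) (s(y) = √(y - ⅙) = √(-⅙ + y))
v*s(-3) = 648*(√(-6 + 36*(-3))/6) = 648*(√(-6 - 108)/6) = 648*(√(-114)/6) = 648*((I*√114)/6) = 648*(I*√114/6) = 108*I*√114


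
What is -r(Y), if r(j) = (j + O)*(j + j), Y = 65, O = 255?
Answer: -41600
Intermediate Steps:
r(j) = 2*j*(255 + j) (r(j) = (j + 255)*(j + j) = (255 + j)*(2*j) = 2*j*(255 + j))
-r(Y) = -2*65*(255 + 65) = -2*65*320 = -1*41600 = -41600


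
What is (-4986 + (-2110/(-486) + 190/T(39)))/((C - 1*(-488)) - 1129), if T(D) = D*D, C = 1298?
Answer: -204576637/26981019 ≈ -7.5822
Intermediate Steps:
T(D) = D²
(-4986 + (-2110/(-486) + 190/T(39)))/((C - 1*(-488)) - 1129) = (-4986 + (-2110/(-486) + 190/(39²)))/((1298 - 1*(-488)) - 1129) = (-4986 + (-2110*(-1/486) + 190/1521))/((1298 + 488) - 1129) = (-4986 + (1055/243 + 190*(1/1521)))/(1786 - 1129) = (-4986 + (1055/243 + 190/1521))/657 = (-4986 + 183425/41067)*(1/657) = -204576637/41067*1/657 = -204576637/26981019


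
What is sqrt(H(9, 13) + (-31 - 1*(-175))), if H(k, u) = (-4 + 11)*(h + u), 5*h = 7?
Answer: 6*sqrt(170)/5 ≈ 15.646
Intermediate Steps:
h = 7/5 (h = (1/5)*7 = 7/5 ≈ 1.4000)
H(k, u) = 49/5 + 7*u (H(k, u) = (-4 + 11)*(7/5 + u) = 7*(7/5 + u) = 49/5 + 7*u)
sqrt(H(9, 13) + (-31 - 1*(-175))) = sqrt((49/5 + 7*13) + (-31 - 1*(-175))) = sqrt((49/5 + 91) + (-31 + 175)) = sqrt(504/5 + 144) = sqrt(1224/5) = 6*sqrt(170)/5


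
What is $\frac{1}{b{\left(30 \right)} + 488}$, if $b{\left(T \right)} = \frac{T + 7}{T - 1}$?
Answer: $\frac{29}{14189} \approx 0.0020438$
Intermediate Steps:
$b{\left(T \right)} = \frac{7 + T}{-1 + T}$
$\frac{1}{b{\left(30 \right)} + 488} = \frac{1}{\frac{7 + 30}{-1 + 30} + 488} = \frac{1}{\frac{1}{29} \cdot 37 + 488} = \frac{1}{\frac{37}{29} + 488} = \frac{1}{\frac{14189}{29}} = \frac{29}{14189}$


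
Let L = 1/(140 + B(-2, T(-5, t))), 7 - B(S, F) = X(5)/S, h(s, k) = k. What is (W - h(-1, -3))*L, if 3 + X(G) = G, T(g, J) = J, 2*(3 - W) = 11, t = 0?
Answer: 1/296 ≈ 0.0033784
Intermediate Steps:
W = -5/2 (W = 3 - 1/2*11 = 3 - 11/2 = -5/2 ≈ -2.5000)
X(G) = -3 + G
B(S, F) = 7 - 2/S (B(S, F) = 7 - (-3 + 5)/S = 7 - 2/S)
L = 1/148 (L = 1/(140 + (7 - 2/(-2))) = 1/(140 + (7 - 2*(-1/2))) = 1/(140 + (7 + 1)) = 1/(140 + 8) = 1/148 ≈ 0.0067568)
(W - h(-1, -3))*L = (-5/2 - 1*(-3))*(1/148) = (-5/2 + 3)*(1/148) = (1/2)*(1/148) = 1/296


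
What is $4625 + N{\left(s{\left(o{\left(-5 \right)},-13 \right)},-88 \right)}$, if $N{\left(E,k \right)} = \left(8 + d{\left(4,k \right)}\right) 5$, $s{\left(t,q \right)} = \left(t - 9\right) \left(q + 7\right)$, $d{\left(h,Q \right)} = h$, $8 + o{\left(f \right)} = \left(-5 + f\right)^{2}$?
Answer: $4685$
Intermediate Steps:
$o{\left(f \right)} = -8 + \left(-5 + f\right)^{2}$
$s{\left(t,q \right)} = \left(-9 + t\right) \left(7 + q\right)$
$N{\left(E,k \right)} = 60$ ($N{\left(E,k \right)} = \left(8 + 4\right) 5 = 12 \cdot 5 = 60$)
$4625 + N{\left(s{\left(o{\left(-5 \right)},-13 \right)},-88 \right)} = 4625 + 60 = 4685$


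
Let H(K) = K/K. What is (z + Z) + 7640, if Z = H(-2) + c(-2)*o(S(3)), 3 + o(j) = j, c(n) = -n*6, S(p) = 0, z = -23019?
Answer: -15414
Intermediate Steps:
c(n) = -6*n
H(K) = 1
o(j) = -3 + j
Z = -35 (Z = 1 + (-6*(-2))*(-3 + 0) = 1 + 12*(-3) = 1 - 36 = -35)
(z + Z) + 7640 = (-23019 - 35) + 7640 = -23054 + 7640 = -15414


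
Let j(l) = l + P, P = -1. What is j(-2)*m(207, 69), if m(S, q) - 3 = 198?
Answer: -603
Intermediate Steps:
m(S, q) = 201 (m(S, q) = 3 + 198 = 201)
j(l) = -1 + l (j(l) = l - 1 = -1 + l)
j(-2)*m(207, 69) = (-1 - 2)*201 = -3*201 = -603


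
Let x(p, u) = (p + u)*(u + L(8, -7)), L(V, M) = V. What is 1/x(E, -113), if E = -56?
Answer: 1/17745 ≈ 5.6354e-5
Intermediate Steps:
x(p, u) = (8 + u)*(p + u) (x(p, u) = (p + u)*(u + 8) = (p + u)*(8 + u) = (8 + u)*(p + u))
1/x(E, -113) = 1/((-113)² + 8*(-56) + 8*(-113) - 56*(-113)) = 1/(12769 - 448 - 904 + 6328) = 1/17745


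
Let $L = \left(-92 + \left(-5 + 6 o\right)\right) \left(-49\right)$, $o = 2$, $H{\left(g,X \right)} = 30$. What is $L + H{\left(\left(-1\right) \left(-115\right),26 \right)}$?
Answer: $4195$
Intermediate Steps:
$L = 4165$ ($L = \left(-92 + \left(-5 + 6 \cdot 2\right)\right) \left(-49\right) = \left(-92 + \left(-5 + 12\right)\right) \left(-49\right) = \left(-92 + 7\right) \left(-49\right) = \left(-85\right) \left(-49\right) = 4165$)
$L + H{\left(\left(-1\right) \left(-115\right),26 \right)} = 4165 + 30 = 4195$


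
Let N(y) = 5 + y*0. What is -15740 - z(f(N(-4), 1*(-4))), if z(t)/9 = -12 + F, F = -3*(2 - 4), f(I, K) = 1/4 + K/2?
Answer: -15686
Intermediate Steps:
N(y) = 5 (N(y) = 5 + 0 = 5)
f(I, K) = ¼ + K/2 (f(I, K) = 1*(¼) + K*(½) = ¼ + K/2)
F = 6 (F = -3*(-2) = 6)
z(t) = -54 (z(t) = 9*(-12 + 6) = 9*(-6) = -54)
-15740 - z(f(N(-4), 1*(-4))) = -15740 - 1*(-54) = -15740 + 54 = -15686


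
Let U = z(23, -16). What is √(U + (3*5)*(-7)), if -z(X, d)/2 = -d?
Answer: I*√137 ≈ 11.705*I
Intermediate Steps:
z(X, d) = 2*d (z(X, d) = -(-2)*d = 2*d)
U = -32 (U = 2*(-16) = -32)
√(U + (3*5)*(-7)) = √(-32 + (3*5)*(-7)) = √(-32 + 15*(-7)) = √(-32 - 105) = √(-137) = I*√137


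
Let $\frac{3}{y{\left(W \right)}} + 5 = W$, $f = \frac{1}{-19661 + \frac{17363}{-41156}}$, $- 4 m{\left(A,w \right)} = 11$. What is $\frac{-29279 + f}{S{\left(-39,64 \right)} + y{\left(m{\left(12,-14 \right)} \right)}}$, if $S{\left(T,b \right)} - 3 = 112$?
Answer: $- \frac{734456392104707}{2875036006887} \approx -255.46$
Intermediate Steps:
$m{\left(A,w \right)} = - \frac{11}{4}$ ($m{\left(A,w \right)} = \left(- \frac{1}{4}\right) 11 = - \frac{11}{4}$)
$S{\left(T,b \right)} = 115$ ($S{\left(T,b \right)} = 3 + 112 = 115$)
$f = - \frac{41156}{809185479}$ ($f = \frac{1}{-19661 + 17363 \left(- \frac{1}{41156}\right)} = \frac{1}{-19661 - \frac{17363}{41156}} = \frac{1}{- \frac{809185479}{41156}} = - \frac{41156}{809185479} \approx -5.0861 \cdot 10^{-5}$)
$y{\left(W \right)} = \frac{3}{-5 + W}$
$\frac{-29279 + f}{S{\left(-39,64 \right)} + y{\left(m{\left(12,-14 \right)} \right)}} = \frac{-29279 - \frac{41156}{809185479}}{115 + \frac{3}{-5 - \frac{11}{4}}} = - \frac{23692141680797}{809185479 \left(115 + \frac{3}{- \frac{31}{4}}\right)} = - \frac{23692141680797}{809185479 \left(115 + 3 \left(- \frac{4}{31}\right)\right)} = - \frac{23692141680797}{809185479 \left(115 - \frac{12}{31}\right)} = - \frac{23692141680797}{809185479 \cdot \frac{3553}{31}} = \left(- \frac{23692141680797}{809185479}\right) \frac{31}{3553} = - \frac{734456392104707}{2875036006887}$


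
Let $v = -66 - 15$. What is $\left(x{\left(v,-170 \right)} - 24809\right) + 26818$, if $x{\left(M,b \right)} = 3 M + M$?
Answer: $1685$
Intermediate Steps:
$v = -81$
$x{\left(M,b \right)} = 4 M$
$\left(x{\left(v,-170 \right)} - 24809\right) + 26818 = \left(4 \left(-81\right) - 24809\right) + 26818 = \left(-324 - 24809\right) + 26818 = -25133 + 26818 = 1685$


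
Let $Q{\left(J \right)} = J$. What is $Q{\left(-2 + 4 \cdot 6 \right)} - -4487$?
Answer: $4509$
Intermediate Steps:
$Q{\left(-2 + 4 \cdot 6 \right)} - -4487 = \left(-2 + 4 \cdot 6\right) - -4487 = \left(-2 + 24\right) + 4487 = 22 + 4487 = 4509$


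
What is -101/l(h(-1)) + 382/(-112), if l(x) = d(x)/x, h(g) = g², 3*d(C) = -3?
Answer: 5465/56 ≈ 97.589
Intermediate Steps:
d(C) = -1 (d(C) = (⅓)*(-3) = -1)
l(x) = -1/x
-101/l(h(-1)) + 382/(-112) = -101*(-1*(-1)²) + 382/(-112) = -101/((-1/1)) + 382*(-1/112) = -101/((-1*1)) - 191/56 = -101/(-1) - 191/56 = -101*(-1) - 191/56 = 101 - 191/56 = 5465/56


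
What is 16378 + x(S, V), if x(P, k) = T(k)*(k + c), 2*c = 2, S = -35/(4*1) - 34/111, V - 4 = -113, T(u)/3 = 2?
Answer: 15730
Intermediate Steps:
T(u) = 6 (T(u) = 3*2 = 6)
V = -109 (V = 4 - 113 = -109)
S = -4021/444 (S = -35/4 - 34*1/111 = -35*¼ - 34/111 = -35/4 - 34/111 = -4021/444 ≈ -9.0563)
c = 1 (c = (½)*2 = 1)
x(P, k) = 6 + 6*k (x(P, k) = 6*(k + 1) = 6*(1 + k) = 6 + 6*k)
16378 + x(S, V) = 16378 + (6 + 6*(-109)) = 16378 + (6 - 654) = 16378 - 648 = 15730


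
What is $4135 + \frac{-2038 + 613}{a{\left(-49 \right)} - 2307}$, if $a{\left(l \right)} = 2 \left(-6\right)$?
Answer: $\frac{3196830}{773} \approx 4135.6$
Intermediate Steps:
$a{\left(l \right)} = -12$
$4135 + \frac{-2038 + 613}{a{\left(-49 \right)} - 2307} = 4135 + \frac{-2038 + 613}{-12 - 2307} = 4135 - \frac{1425}{-2319} = 4135 - - \frac{475}{773} = 4135 + \frac{475}{773} = \frac{3196830}{773}$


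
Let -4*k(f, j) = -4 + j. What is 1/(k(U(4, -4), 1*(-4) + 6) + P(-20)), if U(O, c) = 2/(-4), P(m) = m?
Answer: -2/39 ≈ -0.051282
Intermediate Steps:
U(O, c) = -½ (U(O, c) = 2*(-¼) = -½)
k(f, j) = 1 - j/4 (k(f, j) = -(-4 + j)/4 = 1 - j/4)
1/(k(U(4, -4), 1*(-4) + 6) + P(-20)) = 1/((1 - (1*(-4) + 6)/4) - 20) = 1/((1 - (-4 + 6)/4) - 20) = 1/((1 - ¼*2) - 20) = 1/((1 - ½) - 20) = 1/(½ - 20) = 1/(-39/2) = -2/39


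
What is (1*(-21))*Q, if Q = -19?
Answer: 399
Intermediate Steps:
(1*(-21))*Q = (1*(-21))*(-19) = -21*(-19) = 399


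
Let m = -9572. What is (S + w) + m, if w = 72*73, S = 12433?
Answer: 8117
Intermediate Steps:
w = 5256
(S + w) + m = (12433 + 5256) - 9572 = 17689 - 9572 = 8117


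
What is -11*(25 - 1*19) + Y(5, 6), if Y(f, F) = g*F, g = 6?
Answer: -30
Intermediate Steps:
Y(f, F) = 6*F
-11*(25 - 1*19) + Y(5, 6) = -11*(25 - 1*19) + 6*6 = -11*(25 - 19) + 36 = -11*6 + 36 = -66 + 36 = -30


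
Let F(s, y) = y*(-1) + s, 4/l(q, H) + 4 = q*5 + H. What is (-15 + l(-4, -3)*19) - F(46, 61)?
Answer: -76/27 ≈ -2.8148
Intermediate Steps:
l(q, H) = 4/(-4 + H + 5*q) (l(q, H) = 4/(-4 + (q*5 + H)) = 4/(-4 + (5*q + H)) = 4/(-4 + (H + 5*q)) = 4/(-4 + H + 5*q))
F(s, y) = s - y (F(s, y) = -y + s = s - y)
(-15 + l(-4, -3)*19) - F(46, 61) = (-15 + (4/(-4 - 3 + 5*(-4)))*19) - (46 - 1*61) = (-15 + (4/(-4 - 3 - 20))*19) - (46 - 61) = (-15 + (4/(-27))*19) - 1*(-15) = (-15 + (4*(-1/27))*19) + 15 = (-15 - 4/27*19) + 15 = (-15 - 76/27) + 15 = -481/27 + 15 = -76/27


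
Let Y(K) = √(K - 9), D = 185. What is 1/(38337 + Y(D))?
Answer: 38337/1469725393 - 4*√11/1469725393 ≈ 2.6075e-5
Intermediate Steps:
Y(K) = √(-9 + K)
1/(38337 + Y(D)) = 1/(38337 + √(-9 + 185)) = 1/(38337 + √176) = 1/(38337 + 4*√11)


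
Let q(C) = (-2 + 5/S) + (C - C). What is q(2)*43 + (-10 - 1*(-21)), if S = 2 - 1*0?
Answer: 65/2 ≈ 32.500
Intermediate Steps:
S = 2 (S = 2 + 0 = 2)
q(C) = 1/2 (q(C) = (-2 + 5/2) + (C - C) = (-2 + 5*(1/2)) + 0 = (-2 + 5/2) + 0 = 1/2 + 0 = 1/2)
q(2)*43 + (-10 - 1*(-21)) = (1/2)*43 + (-10 - 1*(-21)) = 43/2 + (-10 + 21) = 43/2 + 11 = 65/2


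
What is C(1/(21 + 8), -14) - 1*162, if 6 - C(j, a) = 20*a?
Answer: 124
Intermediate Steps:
C(j, a) = 6 - 20*a
C(1/(21 + 8), -14) - 1*162 = (6 - 20*(-14)) - 1*162 = (6 + 280) - 162 = 286 - 162 = 124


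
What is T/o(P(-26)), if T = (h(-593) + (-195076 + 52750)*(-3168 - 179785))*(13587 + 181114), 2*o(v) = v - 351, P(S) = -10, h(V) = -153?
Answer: -10139626421572050/361 ≈ -2.8088e+13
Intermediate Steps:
o(v) = -351/2 + v/2 (o(v) = (v - 351)/2 = (-351 + v)/2 = -351/2 + v/2)
T = 5069813210786025 (T = (-153 + (-195076 + 52750)*(-3168 - 179785))*(13587 + 181114) = (-153 - 142326*(-182953))*194701 = (-153 + 26038968678)*194701 = 26038968525*194701 = 5069813210786025)
T/o(P(-26)) = 5069813210786025/(-351/2 + (½)*(-10)) = 5069813210786025/(-351/2 - 5) = 5069813210786025/(-361/2) = 5069813210786025*(-2/361) = -10139626421572050/361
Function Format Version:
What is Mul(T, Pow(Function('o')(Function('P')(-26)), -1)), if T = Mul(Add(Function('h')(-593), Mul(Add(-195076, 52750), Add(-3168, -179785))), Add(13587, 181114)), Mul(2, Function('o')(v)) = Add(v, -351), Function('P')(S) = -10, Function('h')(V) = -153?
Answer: Rational(-10139626421572050, 361) ≈ -2.8088e+13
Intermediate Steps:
Function('o')(v) = Add(Rational(-351, 2), Mul(Rational(1, 2), v)) (Function('o')(v) = Mul(Rational(1, 2), Add(v, -351)) = Mul(Rational(1, 2), Add(-351, v)) = Add(Rational(-351, 2), Mul(Rational(1, 2), v)))
T = 5069813210786025 (T = Mul(Add(-153, Mul(Add(-195076, 52750), Add(-3168, -179785))), Add(13587, 181114)) = Mul(Add(-153, Mul(-142326, -182953)), 194701) = Mul(Add(-153, 26038968678), 194701) = Mul(26038968525, 194701) = 5069813210786025)
Mul(T, Pow(Function('o')(Function('P')(-26)), -1)) = Mul(5069813210786025, Pow(Add(Rational(-351, 2), Mul(Rational(1, 2), -10)), -1)) = Mul(5069813210786025, Pow(Add(Rational(-351, 2), -5), -1)) = Mul(5069813210786025, Pow(Rational(-361, 2), -1)) = Mul(5069813210786025, Rational(-2, 361)) = Rational(-10139626421572050, 361)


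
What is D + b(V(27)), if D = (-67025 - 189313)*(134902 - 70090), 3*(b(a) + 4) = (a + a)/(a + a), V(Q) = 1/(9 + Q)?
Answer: -49841335379/3 ≈ -1.6614e+10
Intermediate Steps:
b(a) = -11/3 (b(a) = -4 + ((a + a)/(a + a))/3 = -4 + ((2*a)/((2*a)))/3 = -4 + ((2*a)*(1/(2*a)))/3 = -4 + (⅓)*1 = -4 + ⅓ = -11/3)
D = -16613778456 (D = -256338*64812 = -16613778456)
D + b(V(27)) = -16613778456 - 11/3 = -49841335379/3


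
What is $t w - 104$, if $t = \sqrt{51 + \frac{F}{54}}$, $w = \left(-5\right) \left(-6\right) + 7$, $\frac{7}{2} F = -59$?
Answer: $-104 + \frac{74 \sqrt{50295}}{63} \approx 159.42$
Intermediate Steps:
$F = - \frac{118}{7}$ ($F = \frac{2}{7} \left(-59\right) = - \frac{118}{7} \approx -16.857$)
$w = 37$ ($w = 30 + 7 = 37$)
$t = \frac{2 \sqrt{50295}}{63}$ ($t = \sqrt{51 - \frac{118}{7 \cdot 54}} = \sqrt{51 - \frac{59}{189}} = \sqrt{\frac{9580}{189}} = \frac{2 \sqrt{50295}}{63} \approx 7.1195$)
$t w - 104 = \frac{2 \sqrt{50295}}{63} \cdot 37 - 104 = \frac{74 \sqrt{50295}}{63} - 104 = -104 + \frac{74 \sqrt{50295}}{63}$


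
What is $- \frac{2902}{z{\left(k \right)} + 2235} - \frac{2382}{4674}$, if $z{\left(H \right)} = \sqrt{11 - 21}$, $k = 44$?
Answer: $\frac{- 397 \sqrt{10} + 3147953 i}{779 \left(\sqrt{10} - 2235 i\right)} \approx -1.8081 + 0.0018371 i$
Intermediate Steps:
$z{\left(H \right)} = i \sqrt{10}$ ($z{\left(H \right)} = \sqrt{-10} = i \sqrt{10}$)
$- \frac{2902}{z{\left(k \right)} + 2235} - \frac{2382}{4674} = - \frac{2902}{i \sqrt{10} + 2235} - \frac{2382}{4674} = - \frac{2902}{2235 + i \sqrt{10}} - \frac{397}{779} = - \frac{397}{779} - \frac{2902}{2235 + i \sqrt{10}}$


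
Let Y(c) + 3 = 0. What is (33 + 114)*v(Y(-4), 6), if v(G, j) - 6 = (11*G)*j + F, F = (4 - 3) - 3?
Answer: -28518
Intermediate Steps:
F = -2 (F = 1 - 3 = -2)
Y(c) = -3 (Y(c) = -3 + 0 = -3)
v(G, j) = 4 + 11*G*j (v(G, j) = 6 + ((11*G)*j - 2) = 6 + (11*G*j - 2) = 6 + (-2 + 11*G*j) = 4 + 11*G*j)
(33 + 114)*v(Y(-4), 6) = (33 + 114)*(4 + 11*(-3)*6) = 147*(4 - 198) = 147*(-194) = -28518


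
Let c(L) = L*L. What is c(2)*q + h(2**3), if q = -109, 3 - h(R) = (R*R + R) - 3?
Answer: -502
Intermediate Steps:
c(L) = L**2
h(R) = 6 - R - R**2 (h(R) = 3 - ((R*R + R) - 3) = 3 - ((R**2 + R) - 3) = 3 - ((R + R**2) - 3) = 3 - (-3 + R + R**2) = 3 + (3 - R - R**2) = 6 - R - R**2)
c(2)*q + h(2**3) = 2**2*(-109) + (6 - 1*2**3 - (2**3)**2) = 4*(-109) + (6 - 1*8 - 1*8**2) = -436 + (6 - 8 - 1*64) = -436 + (6 - 8 - 64) = -436 - 66 = -502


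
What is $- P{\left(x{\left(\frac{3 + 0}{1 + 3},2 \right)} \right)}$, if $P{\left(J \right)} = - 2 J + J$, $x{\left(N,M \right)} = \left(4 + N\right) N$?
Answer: $\frac{57}{16} \approx 3.5625$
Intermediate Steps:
$x{\left(N,M \right)} = N \left(4 + N\right)$
$P{\left(J \right)} = - J$
$- P{\left(x{\left(\frac{3 + 0}{1 + 3},2 \right)} \right)} = - \left(-1\right) \frac{3 + 0}{1 + 3} \left(4 + \frac{3 + 0}{1 + 3}\right) = - \left(-1\right) \frac{3}{4} \left(4 + \frac{3}{4}\right) = - \left(-1\right) 3 \cdot \frac{1}{4} \left(4 + 3 \cdot \frac{1}{4}\right) = - \left(-1\right) \frac{3 \left(4 + \frac{3}{4}\right)}{4} = - \left(-1\right) \frac{3}{4} \cdot \frac{19}{4} = - \frac{\left(-1\right) 57}{16} = \left(-1\right) \left(- \frac{57}{16}\right) = \frac{57}{16}$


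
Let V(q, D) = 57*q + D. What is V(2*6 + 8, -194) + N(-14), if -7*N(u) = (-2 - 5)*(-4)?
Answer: 942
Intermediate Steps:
V(q, D) = D + 57*q
N(u) = -4 (N(u) = -(-2 - 5)*(-4)/7 = -(-1)*(-4) = -⅐*28 = -4)
V(2*6 + 8, -194) + N(-14) = (-194 + 57*(2*6 + 8)) - 4 = (-194 + 57*(12 + 8)) - 4 = (-194 + 57*20) - 4 = (-194 + 1140) - 4 = 946 - 4 = 942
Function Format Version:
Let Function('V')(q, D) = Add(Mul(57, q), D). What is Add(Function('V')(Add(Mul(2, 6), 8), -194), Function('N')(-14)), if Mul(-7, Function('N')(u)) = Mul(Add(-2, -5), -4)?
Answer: 942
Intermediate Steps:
Function('V')(q, D) = Add(D, Mul(57, q))
Function('N')(u) = -4 (Function('N')(u) = Mul(Rational(-1, 7), Mul(Add(-2, -5), -4)) = Mul(Rational(-1, 7), Mul(-7, -4)) = Mul(Rational(-1, 7), 28) = -4)
Add(Function('V')(Add(Mul(2, 6), 8), -194), Function('N')(-14)) = Add(Add(-194, Mul(57, Add(Mul(2, 6), 8))), -4) = Add(Add(-194, Mul(57, Add(12, 8))), -4) = Add(Add(-194, Mul(57, 20)), -4) = Add(Add(-194, 1140), -4) = Add(946, -4) = 942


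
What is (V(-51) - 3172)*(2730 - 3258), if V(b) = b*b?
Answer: 301488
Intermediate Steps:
V(b) = b**2
(V(-51) - 3172)*(2730 - 3258) = ((-51)**2 - 3172)*(2730 - 3258) = (2601 - 3172)*(-528) = -571*(-528) = 301488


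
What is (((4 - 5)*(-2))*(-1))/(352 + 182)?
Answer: -1/267 ≈ -0.0037453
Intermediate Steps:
(((4 - 5)*(-2))*(-1))/(352 + 182) = (-1*(-2)*(-1))/534 = (2*(-1))*(1/534) = -2*1/534 = -1/267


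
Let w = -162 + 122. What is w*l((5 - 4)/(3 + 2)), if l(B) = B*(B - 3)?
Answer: 112/5 ≈ 22.400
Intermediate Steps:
w = -40
l(B) = B*(-3 + B)
w*l((5 - 4)/(3 + 2)) = -40*(5 - 4)/(3 + 2)*(-3 + (5 - 4)/(3 + 2)) = -40*1/5*(-3 + 1/5) = -40*1*(⅕)*(-3 + 1*(⅕)) = -8*(-3 + ⅕) = -8*(-14)/5 = -40*(-14/25) = 112/5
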